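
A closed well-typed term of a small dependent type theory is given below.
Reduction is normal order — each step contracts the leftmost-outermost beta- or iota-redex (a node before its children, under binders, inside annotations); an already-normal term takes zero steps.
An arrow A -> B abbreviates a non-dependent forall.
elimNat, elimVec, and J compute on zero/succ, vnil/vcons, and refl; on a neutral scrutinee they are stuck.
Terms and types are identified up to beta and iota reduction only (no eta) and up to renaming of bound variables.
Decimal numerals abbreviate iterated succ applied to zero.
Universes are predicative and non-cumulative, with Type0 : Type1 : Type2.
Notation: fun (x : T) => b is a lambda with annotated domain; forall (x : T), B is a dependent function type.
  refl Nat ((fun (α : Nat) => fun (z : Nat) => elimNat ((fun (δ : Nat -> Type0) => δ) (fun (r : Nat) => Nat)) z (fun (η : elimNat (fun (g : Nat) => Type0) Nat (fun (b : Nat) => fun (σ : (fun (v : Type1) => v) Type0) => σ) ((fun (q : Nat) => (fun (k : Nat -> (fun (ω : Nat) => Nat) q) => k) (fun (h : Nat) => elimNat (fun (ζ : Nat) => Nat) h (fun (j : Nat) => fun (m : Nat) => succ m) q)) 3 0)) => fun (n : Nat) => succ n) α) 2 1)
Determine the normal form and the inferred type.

normal form:
  refl Nat 3
the term's type:
  Eq Nat 3 3
observation: normalization takes exactly 9 steps under the normal-order strategy.


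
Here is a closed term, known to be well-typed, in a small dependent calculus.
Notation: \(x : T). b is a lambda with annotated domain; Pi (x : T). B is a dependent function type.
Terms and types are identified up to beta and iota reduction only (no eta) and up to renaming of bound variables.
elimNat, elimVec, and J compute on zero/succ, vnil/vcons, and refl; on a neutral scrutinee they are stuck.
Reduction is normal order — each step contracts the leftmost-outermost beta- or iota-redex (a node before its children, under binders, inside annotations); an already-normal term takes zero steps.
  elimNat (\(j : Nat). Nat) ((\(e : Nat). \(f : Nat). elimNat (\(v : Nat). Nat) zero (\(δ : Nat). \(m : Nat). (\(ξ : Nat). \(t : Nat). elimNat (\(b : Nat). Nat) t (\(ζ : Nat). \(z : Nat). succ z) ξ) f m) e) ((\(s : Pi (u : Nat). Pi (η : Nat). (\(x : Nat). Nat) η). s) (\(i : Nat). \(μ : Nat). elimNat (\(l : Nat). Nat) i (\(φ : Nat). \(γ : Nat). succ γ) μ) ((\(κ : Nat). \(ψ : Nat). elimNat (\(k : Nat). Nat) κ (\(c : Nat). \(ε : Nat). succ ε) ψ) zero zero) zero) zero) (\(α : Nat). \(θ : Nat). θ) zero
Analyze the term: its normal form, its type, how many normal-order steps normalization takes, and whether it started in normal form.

normal form:
  zero
inferred type:
  Nat
reduction steps (normal order): 14
already normal: no
first contracted redex: an elimNat iota-redex


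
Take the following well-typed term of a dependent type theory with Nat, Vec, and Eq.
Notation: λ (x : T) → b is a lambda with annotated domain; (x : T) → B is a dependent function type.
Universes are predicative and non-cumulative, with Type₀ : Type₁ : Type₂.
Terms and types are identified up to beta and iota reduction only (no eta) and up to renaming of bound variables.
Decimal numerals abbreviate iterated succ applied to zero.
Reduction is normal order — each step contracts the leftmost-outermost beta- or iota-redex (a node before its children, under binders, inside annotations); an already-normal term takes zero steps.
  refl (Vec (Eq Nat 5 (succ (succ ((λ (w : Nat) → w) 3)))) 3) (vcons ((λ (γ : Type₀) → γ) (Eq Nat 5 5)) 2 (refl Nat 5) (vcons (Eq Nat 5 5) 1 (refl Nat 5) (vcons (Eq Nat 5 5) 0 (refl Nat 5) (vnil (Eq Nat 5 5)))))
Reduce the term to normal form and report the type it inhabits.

normal form:
  refl (Vec (Eq Nat 5 5) 3) (vcons (Eq Nat 5 5) 2 (refl Nat 5) (vcons (Eq Nat 5 5) 1 (refl Nat 5) (vcons (Eq Nat 5 5) 0 (refl Nat 5) (vnil (Eq Nat 5 5)))))
inferred type:
  Eq (Vec (Eq Nat 5 5) 3) (vcons (Eq Nat 5 5) 2 (refl Nat 5) (vcons (Eq Nat 5 5) 1 (refl Nat 5) (vcons (Eq Nat 5 5) 0 (refl Nat 5) (vnil (Eq Nat 5 5))))) (vcons (Eq Nat 5 5) 2 (refl Nat 5) (vcons (Eq Nat 5 5) 1 (refl Nat 5) (vcons (Eq Nat 5 5) 0 (refl Nat 5) (vnil (Eq Nat 5 5)))))


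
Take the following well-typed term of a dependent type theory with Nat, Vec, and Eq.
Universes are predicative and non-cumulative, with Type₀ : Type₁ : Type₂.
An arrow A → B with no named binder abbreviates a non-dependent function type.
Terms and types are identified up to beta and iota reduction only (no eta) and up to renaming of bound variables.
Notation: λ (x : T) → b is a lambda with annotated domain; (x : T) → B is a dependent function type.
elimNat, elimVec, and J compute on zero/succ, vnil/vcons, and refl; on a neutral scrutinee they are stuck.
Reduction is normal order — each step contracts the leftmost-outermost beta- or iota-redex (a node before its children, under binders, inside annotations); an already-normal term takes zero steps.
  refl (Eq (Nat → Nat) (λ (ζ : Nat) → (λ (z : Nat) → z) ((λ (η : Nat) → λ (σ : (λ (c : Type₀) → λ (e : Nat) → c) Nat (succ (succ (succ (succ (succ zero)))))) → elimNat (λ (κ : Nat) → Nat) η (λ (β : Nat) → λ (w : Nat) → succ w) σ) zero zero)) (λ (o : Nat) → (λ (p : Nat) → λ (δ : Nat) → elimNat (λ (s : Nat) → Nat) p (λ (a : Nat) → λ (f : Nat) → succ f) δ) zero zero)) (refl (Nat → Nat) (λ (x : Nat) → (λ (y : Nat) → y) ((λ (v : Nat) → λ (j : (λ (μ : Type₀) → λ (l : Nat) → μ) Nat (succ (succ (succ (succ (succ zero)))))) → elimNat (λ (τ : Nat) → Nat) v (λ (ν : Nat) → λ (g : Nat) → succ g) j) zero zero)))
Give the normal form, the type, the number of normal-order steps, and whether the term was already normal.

resulting normal form:
  refl (Eq (Nat → Nat) (λ (ζ : Nat) → zero) (λ (z : Nat) → zero)) (refl (Nat → Nat) (λ (η : Nat) → zero))
inferred type:
  Eq (Eq (Nat → Nat) (λ (ζ : Nat) → zero) (λ (z : Nat) → zero)) (refl (Nat → Nat) (λ (η : Nat) → zero)) (refl (Nat → Nat) (λ (σ : Nat) → zero))
normal-order step count: 11
started in normal form: no
first redex: a beta-redex


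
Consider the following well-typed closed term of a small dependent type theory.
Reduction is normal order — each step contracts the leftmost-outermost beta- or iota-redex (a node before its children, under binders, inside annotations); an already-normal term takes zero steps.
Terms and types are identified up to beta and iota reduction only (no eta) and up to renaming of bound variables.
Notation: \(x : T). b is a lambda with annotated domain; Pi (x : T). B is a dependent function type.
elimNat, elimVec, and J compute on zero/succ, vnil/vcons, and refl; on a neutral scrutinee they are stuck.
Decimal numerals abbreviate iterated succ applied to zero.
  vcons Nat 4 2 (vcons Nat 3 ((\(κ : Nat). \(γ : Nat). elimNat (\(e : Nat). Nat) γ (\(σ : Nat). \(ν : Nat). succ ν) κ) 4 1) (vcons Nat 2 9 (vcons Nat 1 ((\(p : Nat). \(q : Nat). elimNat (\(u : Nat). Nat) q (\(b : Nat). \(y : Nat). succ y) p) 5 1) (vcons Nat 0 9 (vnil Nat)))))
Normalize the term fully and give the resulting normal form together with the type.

reduced normal form:
  vcons Nat 4 2 (vcons Nat 3 5 (vcons Nat 2 9 (vcons Nat 1 6 (vcons Nat 0 9 (vnil Nat)))))
the term's type:
  Vec Nat 5


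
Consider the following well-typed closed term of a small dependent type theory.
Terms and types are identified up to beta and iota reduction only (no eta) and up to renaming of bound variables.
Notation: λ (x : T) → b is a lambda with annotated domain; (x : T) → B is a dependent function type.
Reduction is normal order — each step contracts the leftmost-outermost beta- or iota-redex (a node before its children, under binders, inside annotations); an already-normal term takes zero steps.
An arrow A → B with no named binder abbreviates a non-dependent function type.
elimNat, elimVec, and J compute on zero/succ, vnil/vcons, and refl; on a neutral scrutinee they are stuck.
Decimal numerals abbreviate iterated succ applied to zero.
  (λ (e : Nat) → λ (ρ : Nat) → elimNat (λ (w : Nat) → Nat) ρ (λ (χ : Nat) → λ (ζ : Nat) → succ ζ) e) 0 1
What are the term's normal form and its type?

resulting normal form:
  1
type:
  Nat


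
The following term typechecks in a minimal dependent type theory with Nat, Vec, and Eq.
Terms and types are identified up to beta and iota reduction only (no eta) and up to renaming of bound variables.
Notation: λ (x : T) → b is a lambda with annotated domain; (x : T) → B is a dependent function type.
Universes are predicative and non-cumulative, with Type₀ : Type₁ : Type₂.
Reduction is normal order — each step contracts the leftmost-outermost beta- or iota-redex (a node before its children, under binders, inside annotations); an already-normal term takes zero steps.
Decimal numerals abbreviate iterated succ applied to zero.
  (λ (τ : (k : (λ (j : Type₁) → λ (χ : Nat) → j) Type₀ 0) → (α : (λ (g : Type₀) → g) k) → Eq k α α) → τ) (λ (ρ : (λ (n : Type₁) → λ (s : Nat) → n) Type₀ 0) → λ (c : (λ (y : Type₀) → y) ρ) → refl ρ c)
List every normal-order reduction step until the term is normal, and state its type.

normal-order reduction:
  (λ (τ : (k : (λ (j : Type₁) → λ (χ : Nat) → j) Type₀ 0) → (α : (λ (g : Type₀) → g) k) → Eq k α α) → τ) (λ (ρ : (λ (n : Type₁) → λ (s : Nat) → n) Type₀ 0) → λ (c : (λ (y : Type₀) → y) ρ) → refl ρ c)
  ~> λ (τ : (λ (k : Type₁) → λ (j : Nat) → k) Type₀ 0) → λ (χ : (λ (α : Type₀) → α) τ) → refl τ χ
  ~> λ (τ : (λ (k : Nat) → Type₀) 0) → λ (j : (λ (χ : Type₀) → χ) τ) → refl τ j
  ~> λ (τ : Type₀) → λ (k : (λ (j : Type₀) → j) τ) → refl τ k
  ~> λ (τ : Type₀) → λ (k : τ) → refl τ k
type:
  (τ : Type₀) → (k : τ) → Eq τ k k


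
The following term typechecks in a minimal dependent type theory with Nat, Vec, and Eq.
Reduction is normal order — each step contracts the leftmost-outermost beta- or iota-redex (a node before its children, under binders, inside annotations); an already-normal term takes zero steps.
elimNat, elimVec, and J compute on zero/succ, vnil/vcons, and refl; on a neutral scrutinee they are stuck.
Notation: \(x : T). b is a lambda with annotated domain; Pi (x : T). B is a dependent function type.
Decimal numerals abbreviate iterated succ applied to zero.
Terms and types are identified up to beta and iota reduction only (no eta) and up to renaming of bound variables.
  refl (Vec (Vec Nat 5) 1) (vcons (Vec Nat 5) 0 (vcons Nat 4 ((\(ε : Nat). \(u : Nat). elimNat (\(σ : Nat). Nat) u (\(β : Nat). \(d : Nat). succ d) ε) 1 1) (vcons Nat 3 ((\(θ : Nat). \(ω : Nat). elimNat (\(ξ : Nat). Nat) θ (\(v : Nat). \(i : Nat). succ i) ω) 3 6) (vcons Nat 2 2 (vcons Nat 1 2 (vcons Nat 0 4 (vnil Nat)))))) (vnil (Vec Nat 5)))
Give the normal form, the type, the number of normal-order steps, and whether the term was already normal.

normal form:
  refl (Vec (Vec Nat 5) 1) (vcons (Vec Nat 5) 0 (vcons Nat 4 2 (vcons Nat 3 9 (vcons Nat 2 2 (vcons Nat 1 2 (vcons Nat 0 4 (vnil Nat)))))) (vnil (Vec Nat 5)))
the term's type:
  Eq (Vec (Vec Nat 5) 1) (vcons (Vec Nat 5) 0 (vcons Nat 4 2 (vcons Nat 3 9 (vcons Nat 2 2 (vcons Nat 1 2 (vcons Nat 0 4 (vnil Nat)))))) (vnil (Vec Nat 5))) (vcons (Vec Nat 5) 0 (vcons Nat 4 2 (vcons Nat 3 9 (vcons Nat 2 2 (vcons Nat 1 2 (vcons Nat 0 4 (vnil Nat)))))) (vnil (Vec Nat 5)))
steps to reach normal form (normal order): 27
term was already normal: no
first redex: a beta-redex


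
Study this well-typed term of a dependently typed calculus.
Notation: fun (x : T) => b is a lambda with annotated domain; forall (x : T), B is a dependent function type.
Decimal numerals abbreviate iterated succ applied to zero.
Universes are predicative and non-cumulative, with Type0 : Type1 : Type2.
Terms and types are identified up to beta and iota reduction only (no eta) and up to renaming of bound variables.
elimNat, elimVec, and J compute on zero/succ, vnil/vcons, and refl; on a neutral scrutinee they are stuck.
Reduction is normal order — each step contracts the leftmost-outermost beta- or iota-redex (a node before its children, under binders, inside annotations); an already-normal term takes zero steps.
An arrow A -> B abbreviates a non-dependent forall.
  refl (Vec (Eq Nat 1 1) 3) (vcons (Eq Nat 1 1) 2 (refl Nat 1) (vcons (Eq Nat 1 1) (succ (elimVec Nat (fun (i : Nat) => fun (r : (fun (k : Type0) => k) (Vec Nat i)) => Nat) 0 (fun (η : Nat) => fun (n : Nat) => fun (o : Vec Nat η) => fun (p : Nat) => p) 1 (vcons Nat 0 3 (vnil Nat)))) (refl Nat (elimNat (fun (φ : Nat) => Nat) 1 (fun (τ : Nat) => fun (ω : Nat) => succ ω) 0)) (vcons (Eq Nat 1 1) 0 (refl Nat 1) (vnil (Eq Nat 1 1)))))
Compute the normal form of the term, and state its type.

normal form:
  refl (Vec (Eq Nat 1 1) 3) (vcons (Eq Nat 1 1) 2 (refl Nat 1) (vcons (Eq Nat 1 1) 1 (refl Nat 1) (vcons (Eq Nat 1 1) 0 (refl Nat 1) (vnil (Eq Nat 1 1)))))
the term's type:
  Eq (Vec (Eq Nat 1 1) 3) (vcons (Eq Nat 1 1) 2 (refl Nat 1) (vcons (Eq Nat 1 1) 1 (refl Nat 1) (vcons (Eq Nat 1 1) 0 (refl Nat 1) (vnil (Eq Nat 1 1))))) (vcons (Eq Nat 1 1) 2 (refl Nat 1) (vcons (Eq Nat 1 1) 1 (refl Nat 1) (vcons (Eq Nat 1 1) 0 (refl Nat 1) (vnil (Eq Nat 1 1)))))
observation: reduction starts at an elimVec iota-redex, and 7 normal-order steps reach the normal form.


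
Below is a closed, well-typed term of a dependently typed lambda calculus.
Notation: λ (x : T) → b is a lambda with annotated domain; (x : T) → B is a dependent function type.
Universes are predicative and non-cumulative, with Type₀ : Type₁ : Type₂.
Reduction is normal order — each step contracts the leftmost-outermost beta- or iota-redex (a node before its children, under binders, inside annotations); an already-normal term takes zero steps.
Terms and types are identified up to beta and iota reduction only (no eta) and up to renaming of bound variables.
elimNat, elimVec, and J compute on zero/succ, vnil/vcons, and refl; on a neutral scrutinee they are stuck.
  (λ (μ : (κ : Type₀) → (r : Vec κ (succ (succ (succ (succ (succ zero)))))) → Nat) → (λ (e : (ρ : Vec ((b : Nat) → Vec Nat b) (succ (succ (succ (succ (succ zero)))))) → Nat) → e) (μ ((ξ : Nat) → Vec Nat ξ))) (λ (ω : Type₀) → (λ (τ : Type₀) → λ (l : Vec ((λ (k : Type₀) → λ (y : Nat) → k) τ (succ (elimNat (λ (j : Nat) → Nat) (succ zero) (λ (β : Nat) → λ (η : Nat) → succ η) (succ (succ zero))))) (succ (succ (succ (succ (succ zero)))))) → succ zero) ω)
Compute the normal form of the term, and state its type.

resulting normal form:
  λ (μ : Vec ((κ : Nat) → Vec Nat κ) (succ (succ (succ (succ (succ zero)))))) → succ zero
the term's type:
  (μ : Vec ((κ : Nat) → Vec Nat κ) (succ (succ (succ (succ (succ zero)))))) → Nat


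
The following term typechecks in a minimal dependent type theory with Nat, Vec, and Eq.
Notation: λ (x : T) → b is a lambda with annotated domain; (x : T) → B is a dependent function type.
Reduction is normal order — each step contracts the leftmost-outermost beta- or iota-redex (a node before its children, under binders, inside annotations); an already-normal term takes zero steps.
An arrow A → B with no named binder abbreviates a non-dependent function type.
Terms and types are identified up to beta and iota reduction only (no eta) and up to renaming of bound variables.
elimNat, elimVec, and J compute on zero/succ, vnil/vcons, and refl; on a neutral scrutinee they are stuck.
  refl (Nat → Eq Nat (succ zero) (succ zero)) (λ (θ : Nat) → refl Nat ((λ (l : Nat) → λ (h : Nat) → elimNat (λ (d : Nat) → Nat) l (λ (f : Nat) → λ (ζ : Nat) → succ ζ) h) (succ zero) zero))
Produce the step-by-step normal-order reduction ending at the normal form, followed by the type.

normal-order reduction:
  refl (Nat → Eq Nat (succ zero) (succ zero)) (λ (θ : Nat) → refl Nat ((λ (l : Nat) → λ (h : Nat) → elimNat (λ (d : Nat) → Nat) l (λ (f : Nat) → λ (ζ : Nat) → succ ζ) h) (succ zero) zero))
  ~> refl (Nat → Eq Nat (succ zero) (succ zero)) (λ (θ : Nat) → refl Nat ((λ (l : Nat) → elimNat (λ (h : Nat) → Nat) (succ zero) (λ (d : Nat) → λ (f : Nat) → succ f) l) zero))
  ~> refl (Nat → Eq Nat (succ zero) (succ zero)) (λ (θ : Nat) → refl Nat (elimNat (λ (l : Nat) → Nat) (succ zero) (λ (h : Nat) → λ (d : Nat) → succ d) zero))
  ~> refl (Nat → Eq Nat (succ zero) (succ zero)) (λ (θ : Nat) → refl Nat (succ zero))
type:
  Eq (Nat → Eq Nat (succ zero) (succ zero)) (λ (θ : Nat) → refl Nat (succ zero)) (λ (l : Nat) → refl Nat (succ zero))


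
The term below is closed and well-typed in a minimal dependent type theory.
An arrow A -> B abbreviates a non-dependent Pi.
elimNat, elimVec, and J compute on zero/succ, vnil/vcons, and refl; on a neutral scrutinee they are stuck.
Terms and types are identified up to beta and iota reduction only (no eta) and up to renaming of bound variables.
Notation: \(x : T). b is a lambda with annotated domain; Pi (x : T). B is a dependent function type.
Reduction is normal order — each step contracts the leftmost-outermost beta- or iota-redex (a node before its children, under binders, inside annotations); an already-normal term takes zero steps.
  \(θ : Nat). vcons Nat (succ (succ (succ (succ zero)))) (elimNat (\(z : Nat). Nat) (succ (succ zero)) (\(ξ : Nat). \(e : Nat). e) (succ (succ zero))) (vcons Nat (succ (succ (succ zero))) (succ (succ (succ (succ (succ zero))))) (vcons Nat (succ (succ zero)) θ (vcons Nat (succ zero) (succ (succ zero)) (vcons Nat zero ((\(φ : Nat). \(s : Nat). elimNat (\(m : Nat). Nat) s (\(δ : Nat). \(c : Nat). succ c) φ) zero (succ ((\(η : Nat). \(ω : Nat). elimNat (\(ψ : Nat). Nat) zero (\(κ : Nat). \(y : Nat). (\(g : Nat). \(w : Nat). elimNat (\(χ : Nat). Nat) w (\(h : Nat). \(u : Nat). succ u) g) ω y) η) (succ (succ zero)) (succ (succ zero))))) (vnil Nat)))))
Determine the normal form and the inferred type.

reduced normal form:
  \(θ : Nat). vcons Nat (succ (succ (succ (succ zero)))) (succ (succ zero)) (vcons Nat (succ (succ (succ zero))) (succ (succ (succ (succ (succ zero))))) (vcons Nat (succ (succ zero)) θ (vcons Nat (succ zero) (succ (succ zero)) (vcons Nat zero (succ (succ (succ (succ (succ zero))))) (vnil Nat)))))
the term's type:
  Nat -> Vec Nat (succ (succ (succ (succ (succ zero)))))


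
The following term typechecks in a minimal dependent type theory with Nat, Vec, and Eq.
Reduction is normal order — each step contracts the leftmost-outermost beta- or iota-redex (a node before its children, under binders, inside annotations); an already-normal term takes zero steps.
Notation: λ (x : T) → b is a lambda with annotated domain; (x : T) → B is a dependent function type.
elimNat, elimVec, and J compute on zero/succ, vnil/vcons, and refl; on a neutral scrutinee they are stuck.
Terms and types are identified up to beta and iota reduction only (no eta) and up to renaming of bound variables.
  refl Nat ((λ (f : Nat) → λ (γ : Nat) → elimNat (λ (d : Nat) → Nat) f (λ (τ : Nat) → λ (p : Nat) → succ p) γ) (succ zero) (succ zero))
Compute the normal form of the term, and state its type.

reduced normal form:
  refl Nat (succ (succ zero))
the term's type:
  Eq Nat (succ (succ zero)) (succ (succ zero))
observation: the term reaches its normal form after 6 normal-order steps.


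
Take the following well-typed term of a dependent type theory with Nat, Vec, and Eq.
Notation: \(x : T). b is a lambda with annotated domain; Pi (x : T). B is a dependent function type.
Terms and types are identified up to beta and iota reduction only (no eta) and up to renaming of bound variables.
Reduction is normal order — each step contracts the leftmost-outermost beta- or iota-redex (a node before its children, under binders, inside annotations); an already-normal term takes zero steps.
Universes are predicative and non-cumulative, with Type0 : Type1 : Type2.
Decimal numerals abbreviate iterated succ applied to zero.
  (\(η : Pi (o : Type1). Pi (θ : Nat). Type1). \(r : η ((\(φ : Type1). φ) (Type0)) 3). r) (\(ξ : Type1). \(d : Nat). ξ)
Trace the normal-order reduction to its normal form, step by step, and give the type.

reduction (normal order):
  (\(η : Pi (o : Type1). Pi (θ : Nat). Type1). \(r : η ((\(φ : Type1). φ) (Type0)) 3). r) (\(ξ : Type1). \(d : Nat). ξ)
  ~> \(η : (\(o : Type1). \(θ : Nat). o) ((\(r : Type1). r) (Type0)) 3). η
  ~> \(η : (\(o : Nat). (\(θ : Type1). θ) (Type0)) 3). η
  ~> \(η : (\(o : Type1). o) (Type0)). η
  ~> \(η : Type0). η
inferred type:
  Pi (η : Type0). Type0


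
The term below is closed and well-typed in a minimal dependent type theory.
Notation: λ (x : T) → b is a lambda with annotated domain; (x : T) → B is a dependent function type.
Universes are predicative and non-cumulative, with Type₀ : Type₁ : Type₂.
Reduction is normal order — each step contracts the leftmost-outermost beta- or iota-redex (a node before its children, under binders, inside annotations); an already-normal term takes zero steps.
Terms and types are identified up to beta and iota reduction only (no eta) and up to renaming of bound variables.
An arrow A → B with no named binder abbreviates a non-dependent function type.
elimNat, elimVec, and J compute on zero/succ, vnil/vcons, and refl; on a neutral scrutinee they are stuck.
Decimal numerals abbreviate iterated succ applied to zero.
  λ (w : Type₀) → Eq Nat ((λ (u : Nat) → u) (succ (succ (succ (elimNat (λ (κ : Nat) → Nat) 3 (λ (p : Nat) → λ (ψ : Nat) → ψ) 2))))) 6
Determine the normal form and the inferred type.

normal form:
  λ (w : Type₀) → Eq Nat 6 6
type:
  Type₀ → Type₀
observation: the leftmost-outermost redex is a beta-redex, and normalization takes 8 steps.


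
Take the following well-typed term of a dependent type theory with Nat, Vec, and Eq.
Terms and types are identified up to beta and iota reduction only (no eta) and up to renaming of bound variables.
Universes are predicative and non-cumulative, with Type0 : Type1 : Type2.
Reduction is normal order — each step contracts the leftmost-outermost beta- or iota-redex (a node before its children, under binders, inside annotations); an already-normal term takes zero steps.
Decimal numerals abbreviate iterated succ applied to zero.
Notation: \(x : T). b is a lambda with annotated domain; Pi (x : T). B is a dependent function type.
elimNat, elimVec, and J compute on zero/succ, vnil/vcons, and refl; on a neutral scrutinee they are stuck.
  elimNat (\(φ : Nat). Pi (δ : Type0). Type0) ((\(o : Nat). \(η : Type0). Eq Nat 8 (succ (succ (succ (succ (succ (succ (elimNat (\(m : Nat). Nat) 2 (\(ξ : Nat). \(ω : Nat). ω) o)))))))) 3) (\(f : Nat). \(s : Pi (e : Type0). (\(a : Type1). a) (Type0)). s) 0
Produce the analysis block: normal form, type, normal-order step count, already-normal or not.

reduced normal form:
  \(φ : Type0). Eq Nat 8 8
the term's type:
  Pi (φ : Type0). Type0
normal-order step count: 12
already normal: no
first contracted redex: an elimNat iota-redex


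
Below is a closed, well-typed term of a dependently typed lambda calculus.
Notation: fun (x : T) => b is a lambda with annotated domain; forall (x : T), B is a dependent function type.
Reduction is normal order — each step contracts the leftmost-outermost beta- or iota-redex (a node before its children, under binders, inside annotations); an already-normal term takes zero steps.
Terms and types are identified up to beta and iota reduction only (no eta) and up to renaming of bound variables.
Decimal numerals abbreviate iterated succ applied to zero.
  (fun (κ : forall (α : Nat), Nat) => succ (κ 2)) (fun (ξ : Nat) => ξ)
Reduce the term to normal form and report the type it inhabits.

reduced normal form:
  3
type:
  Nat
observation: 2 normal-order steps normalize the term, beginning with a beta-redex.


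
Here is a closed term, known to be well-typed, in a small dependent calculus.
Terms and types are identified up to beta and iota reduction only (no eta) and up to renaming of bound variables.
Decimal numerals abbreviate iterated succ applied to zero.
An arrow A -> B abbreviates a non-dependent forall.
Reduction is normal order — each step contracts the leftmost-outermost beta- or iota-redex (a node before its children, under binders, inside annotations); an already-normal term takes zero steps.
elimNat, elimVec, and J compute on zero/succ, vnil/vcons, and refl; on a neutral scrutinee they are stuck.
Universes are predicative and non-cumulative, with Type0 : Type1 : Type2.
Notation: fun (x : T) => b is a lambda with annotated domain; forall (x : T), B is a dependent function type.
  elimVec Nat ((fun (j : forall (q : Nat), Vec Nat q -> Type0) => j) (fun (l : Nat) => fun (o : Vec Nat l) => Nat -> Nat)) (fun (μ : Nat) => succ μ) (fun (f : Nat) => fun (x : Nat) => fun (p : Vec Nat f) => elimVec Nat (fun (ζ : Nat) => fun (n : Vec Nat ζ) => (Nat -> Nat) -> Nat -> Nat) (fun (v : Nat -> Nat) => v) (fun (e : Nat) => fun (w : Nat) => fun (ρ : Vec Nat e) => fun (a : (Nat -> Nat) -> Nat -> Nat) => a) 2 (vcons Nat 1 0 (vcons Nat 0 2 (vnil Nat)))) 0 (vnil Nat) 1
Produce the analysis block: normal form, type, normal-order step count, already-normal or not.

resulting normal form:
  2
type:
  Nat
normal-order step count: 2
started in normal form: no
first contracted redex: an elimVec iota-redex


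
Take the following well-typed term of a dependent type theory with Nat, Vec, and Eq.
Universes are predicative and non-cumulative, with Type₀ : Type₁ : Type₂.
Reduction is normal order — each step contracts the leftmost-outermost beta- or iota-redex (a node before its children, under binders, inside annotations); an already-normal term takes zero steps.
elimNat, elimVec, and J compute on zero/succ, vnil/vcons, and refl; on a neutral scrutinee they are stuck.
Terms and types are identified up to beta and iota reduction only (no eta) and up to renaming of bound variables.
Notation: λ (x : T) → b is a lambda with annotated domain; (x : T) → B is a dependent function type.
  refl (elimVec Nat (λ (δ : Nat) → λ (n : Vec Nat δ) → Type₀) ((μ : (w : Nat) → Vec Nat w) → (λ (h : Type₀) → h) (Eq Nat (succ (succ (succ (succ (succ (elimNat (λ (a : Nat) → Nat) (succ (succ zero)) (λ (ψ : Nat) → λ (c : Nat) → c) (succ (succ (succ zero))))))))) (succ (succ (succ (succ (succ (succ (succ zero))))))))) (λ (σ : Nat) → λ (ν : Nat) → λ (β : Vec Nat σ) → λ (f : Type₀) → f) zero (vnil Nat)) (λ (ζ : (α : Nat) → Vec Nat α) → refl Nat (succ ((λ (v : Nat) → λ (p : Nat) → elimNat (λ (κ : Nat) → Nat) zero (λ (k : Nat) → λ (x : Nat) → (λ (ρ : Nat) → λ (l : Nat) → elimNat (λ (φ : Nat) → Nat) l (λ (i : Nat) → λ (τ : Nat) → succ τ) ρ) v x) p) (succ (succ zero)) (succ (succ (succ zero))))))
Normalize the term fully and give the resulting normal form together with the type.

reduced normal form:
  refl ((δ : (n : Nat) → Vec Nat n) → Eq Nat (succ (succ (succ (succ (succ (succ (succ zero))))))) (succ (succ (succ (succ (succ (succ (succ zero)))))))) (λ (μ : (w : Nat) → Vec Nat w) → refl Nat (succ (succ (succ (succ (succ (succ (succ zero))))))))
type:
  Eq ((δ : (n : Nat) → Vec Nat n) → Eq Nat (succ (succ (succ (succ (succ (succ (succ zero))))))) (succ (succ (succ (succ (succ (succ (succ zero)))))))) (λ (μ : (w : Nat) → Vec Nat w) → refl Nat (succ (succ (succ (succ (succ (succ (succ zero)))))))) (λ (h : (a : Nat) → Vec Nat a) → refl Nat (succ (succ (succ (succ (succ (succ (succ zero))))))))


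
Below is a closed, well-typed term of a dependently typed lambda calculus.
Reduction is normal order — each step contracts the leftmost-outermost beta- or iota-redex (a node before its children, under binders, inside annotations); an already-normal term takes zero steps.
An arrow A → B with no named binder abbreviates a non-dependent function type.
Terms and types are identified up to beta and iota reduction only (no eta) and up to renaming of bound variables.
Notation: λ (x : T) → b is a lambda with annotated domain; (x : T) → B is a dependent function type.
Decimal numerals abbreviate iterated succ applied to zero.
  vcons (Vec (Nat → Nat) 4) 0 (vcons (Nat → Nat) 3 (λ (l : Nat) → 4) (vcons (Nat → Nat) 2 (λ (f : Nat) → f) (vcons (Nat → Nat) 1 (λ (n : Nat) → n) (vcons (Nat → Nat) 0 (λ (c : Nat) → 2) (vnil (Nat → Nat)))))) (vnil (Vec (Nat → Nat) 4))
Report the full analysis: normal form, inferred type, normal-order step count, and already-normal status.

resulting normal form:
  vcons (Vec (Nat → Nat) 4) 0 (vcons (Nat → Nat) 3 (λ (l : Nat) → 4) (vcons (Nat → Nat) 2 (λ (f : Nat) → f) (vcons (Nat → Nat) 1 (λ (n : Nat) → n) (vcons (Nat → Nat) 0 (λ (c : Nat) → 2) (vnil (Nat → Nat)))))) (vnil (Vec (Nat → Nat) 4))
type:
  Vec (Vec (Nat → Nat) 4) 1
reduction steps (normal order): 0
started in normal form: yes


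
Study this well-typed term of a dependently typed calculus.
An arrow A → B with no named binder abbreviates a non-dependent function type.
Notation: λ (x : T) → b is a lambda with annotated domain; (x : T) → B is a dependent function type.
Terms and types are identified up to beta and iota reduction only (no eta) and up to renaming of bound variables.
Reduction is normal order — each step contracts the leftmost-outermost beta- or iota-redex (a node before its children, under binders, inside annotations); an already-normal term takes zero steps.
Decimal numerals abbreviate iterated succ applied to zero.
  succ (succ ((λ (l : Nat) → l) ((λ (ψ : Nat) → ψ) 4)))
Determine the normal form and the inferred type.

normal form:
  6
the term's type:
  Nat


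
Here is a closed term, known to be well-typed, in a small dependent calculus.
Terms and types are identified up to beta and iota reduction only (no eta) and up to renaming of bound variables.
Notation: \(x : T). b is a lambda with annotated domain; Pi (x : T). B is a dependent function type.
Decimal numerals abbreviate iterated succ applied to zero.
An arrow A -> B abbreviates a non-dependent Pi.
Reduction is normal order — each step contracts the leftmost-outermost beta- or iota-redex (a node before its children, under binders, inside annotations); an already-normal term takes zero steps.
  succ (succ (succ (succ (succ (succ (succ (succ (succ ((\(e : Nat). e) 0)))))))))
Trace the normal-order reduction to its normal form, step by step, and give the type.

reduction (normal order):
  succ (succ (succ (succ (succ (succ (succ (succ (succ ((\(e : Nat). e) 0)))))))))
  ~> 9
inferred type:
  Nat


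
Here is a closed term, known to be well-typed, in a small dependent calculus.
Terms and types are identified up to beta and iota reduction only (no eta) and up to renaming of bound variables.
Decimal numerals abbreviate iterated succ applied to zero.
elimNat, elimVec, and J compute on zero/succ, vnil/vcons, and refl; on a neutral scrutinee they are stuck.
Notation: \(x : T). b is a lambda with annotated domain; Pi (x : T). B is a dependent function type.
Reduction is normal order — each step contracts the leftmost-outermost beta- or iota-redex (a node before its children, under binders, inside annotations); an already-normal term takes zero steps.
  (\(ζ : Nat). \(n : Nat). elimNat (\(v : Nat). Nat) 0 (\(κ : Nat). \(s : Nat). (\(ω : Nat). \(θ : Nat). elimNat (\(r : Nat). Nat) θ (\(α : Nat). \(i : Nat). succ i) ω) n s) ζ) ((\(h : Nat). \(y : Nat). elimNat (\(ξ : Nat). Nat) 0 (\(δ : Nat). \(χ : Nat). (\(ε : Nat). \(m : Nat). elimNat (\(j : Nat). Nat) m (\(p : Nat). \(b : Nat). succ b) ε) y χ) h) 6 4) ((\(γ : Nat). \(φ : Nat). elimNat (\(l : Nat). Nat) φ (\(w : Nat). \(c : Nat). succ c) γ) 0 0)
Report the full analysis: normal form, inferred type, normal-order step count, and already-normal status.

normal form:
  0
inferred type:
  Nat
reduction steps (normal order): 192
already normal: no
first contracted redex: a beta-redex


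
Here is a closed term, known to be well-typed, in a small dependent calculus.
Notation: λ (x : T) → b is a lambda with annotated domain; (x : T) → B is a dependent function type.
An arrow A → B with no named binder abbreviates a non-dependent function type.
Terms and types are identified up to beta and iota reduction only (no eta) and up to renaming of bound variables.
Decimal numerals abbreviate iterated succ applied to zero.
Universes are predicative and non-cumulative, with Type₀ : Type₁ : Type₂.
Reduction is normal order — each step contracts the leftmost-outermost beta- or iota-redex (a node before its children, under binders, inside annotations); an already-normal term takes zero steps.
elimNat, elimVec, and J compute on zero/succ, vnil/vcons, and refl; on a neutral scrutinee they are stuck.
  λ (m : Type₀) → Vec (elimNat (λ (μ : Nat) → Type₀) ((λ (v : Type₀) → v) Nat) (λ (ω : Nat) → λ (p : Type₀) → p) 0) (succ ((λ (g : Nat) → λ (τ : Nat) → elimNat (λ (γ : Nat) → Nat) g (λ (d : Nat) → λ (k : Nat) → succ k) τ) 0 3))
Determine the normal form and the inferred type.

reduced normal form:
  λ (m : Type₀) → Vec Nat 4
inferred type:
  Type₀ → Type₀


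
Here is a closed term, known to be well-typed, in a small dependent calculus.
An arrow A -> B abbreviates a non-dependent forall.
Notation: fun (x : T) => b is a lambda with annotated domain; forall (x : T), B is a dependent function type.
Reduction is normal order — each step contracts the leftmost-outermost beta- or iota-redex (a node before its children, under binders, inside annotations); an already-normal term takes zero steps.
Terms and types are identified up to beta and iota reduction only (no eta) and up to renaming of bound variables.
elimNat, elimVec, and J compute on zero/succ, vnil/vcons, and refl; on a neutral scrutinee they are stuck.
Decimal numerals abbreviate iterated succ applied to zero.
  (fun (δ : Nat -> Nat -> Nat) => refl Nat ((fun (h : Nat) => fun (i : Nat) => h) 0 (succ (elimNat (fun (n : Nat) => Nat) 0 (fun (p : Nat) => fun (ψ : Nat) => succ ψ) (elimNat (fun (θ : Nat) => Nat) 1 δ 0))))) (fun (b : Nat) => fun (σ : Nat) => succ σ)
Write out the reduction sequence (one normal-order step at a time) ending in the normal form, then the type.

reduction (normal order):
  (fun (δ : Nat -> Nat -> Nat) => refl Nat ((fun (h : Nat) => fun (i : Nat) => h) 0 (succ (elimNat (fun (n : Nat) => Nat) 0 (fun (p : Nat) => fun (ψ : Nat) => succ ψ) (elimNat (fun (θ : Nat) => Nat) 1 δ 0))))) (fun (b : Nat) => fun (σ : Nat) => succ σ)
  ~> refl Nat ((fun (δ : Nat) => fun (h : Nat) => δ) 0 (succ (elimNat (fun (i : Nat) => Nat) 0 (fun (n : Nat) => fun (p : Nat) => succ p) (elimNat (fun (ψ : Nat) => Nat) 1 (fun (θ : Nat) => fun (b : Nat) => succ b) 0))))
  ~> refl Nat ((fun (δ : Nat) => 0) (succ (elimNat (fun (h : Nat) => Nat) 0 (fun (i : Nat) => fun (n : Nat) => succ n) (elimNat (fun (p : Nat) => Nat) 1 (fun (ψ : Nat) => fun (θ : Nat) => succ θ) 0))))
  ~> refl Nat 0
inferred type:
  Eq Nat 0 0


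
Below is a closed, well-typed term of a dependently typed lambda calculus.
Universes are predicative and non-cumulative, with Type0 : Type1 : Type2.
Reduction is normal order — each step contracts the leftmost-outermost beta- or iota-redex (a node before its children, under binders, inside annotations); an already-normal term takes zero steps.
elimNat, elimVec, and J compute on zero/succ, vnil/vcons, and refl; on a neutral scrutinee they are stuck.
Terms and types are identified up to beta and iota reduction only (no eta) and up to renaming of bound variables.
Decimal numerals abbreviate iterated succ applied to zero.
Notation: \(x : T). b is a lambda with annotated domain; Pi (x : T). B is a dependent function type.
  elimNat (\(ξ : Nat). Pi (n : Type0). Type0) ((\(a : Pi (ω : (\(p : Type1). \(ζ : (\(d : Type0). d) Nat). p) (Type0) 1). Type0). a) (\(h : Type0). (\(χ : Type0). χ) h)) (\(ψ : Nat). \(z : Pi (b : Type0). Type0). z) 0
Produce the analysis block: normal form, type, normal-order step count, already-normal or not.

normal form:
  \(ξ : Type0). ξ
type:
  Pi (ξ : Type0). Type0
steps to reach normal form (normal order): 3
term was already normal: no
first contracted redex: an elimNat iota-redex


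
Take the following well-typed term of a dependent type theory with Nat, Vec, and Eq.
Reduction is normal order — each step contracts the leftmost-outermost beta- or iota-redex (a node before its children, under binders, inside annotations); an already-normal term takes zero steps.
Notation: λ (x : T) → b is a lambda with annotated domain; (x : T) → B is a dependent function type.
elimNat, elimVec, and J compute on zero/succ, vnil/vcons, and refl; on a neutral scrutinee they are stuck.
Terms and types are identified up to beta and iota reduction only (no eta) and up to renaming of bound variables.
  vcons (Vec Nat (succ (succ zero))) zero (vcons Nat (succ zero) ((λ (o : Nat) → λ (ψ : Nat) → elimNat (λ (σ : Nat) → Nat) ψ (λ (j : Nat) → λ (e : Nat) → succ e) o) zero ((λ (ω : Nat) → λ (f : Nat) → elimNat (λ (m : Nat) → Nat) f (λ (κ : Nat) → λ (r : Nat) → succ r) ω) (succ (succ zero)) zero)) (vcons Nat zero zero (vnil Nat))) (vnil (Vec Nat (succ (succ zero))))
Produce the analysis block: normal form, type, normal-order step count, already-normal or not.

resulting normal form:
  vcons (Vec Nat (succ (succ zero))) zero (vcons Nat (succ zero) (succ (succ zero)) (vcons Nat zero zero (vnil Nat))) (vnil (Vec Nat (succ (succ zero))))
type:
  Vec (Vec Nat (succ (succ zero))) (succ zero)
steps to reach normal form (normal order): 12
term was already normal: no
first contracted redex: a beta-redex


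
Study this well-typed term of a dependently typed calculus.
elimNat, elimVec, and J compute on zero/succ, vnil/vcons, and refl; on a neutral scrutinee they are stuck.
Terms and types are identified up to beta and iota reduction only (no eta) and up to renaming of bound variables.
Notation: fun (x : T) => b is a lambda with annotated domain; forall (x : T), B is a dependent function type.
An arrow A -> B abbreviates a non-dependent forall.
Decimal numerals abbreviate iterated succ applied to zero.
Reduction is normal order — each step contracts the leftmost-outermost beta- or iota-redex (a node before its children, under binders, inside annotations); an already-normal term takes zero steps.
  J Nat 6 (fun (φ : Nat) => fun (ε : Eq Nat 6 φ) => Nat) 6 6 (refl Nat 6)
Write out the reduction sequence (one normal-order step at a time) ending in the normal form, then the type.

normal-order reduction:
  J Nat 6 (fun (φ : Nat) => fun (ε : Eq Nat 6 φ) => Nat) 6 6 (refl Nat 6)
  ~> 6
inferred type:
  Nat


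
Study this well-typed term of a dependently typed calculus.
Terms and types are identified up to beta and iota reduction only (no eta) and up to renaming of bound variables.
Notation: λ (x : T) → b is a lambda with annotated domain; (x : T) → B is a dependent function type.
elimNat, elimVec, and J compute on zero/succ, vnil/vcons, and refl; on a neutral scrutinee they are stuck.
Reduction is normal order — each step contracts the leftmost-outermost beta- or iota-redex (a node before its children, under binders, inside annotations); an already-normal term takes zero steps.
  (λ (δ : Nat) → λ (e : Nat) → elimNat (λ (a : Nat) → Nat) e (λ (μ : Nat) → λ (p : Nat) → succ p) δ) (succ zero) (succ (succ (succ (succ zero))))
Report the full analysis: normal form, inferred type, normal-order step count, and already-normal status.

normal form:
  succ (succ (succ (succ (succ zero))))
the term's type:
  Nat
steps to reach normal form (normal order): 6
term was already normal: no
first contracted redex: a beta-redex


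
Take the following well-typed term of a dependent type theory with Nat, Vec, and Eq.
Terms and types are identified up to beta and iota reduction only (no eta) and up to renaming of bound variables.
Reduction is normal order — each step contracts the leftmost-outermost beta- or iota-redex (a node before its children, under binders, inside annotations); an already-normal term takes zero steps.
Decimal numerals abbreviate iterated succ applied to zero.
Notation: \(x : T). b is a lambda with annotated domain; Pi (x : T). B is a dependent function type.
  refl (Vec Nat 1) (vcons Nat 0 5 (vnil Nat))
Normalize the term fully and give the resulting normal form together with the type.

resulting normal form:
  refl (Vec Nat 1) (vcons Nat 0 5 (vnil Nat))
type:
  Eq (Vec Nat 1) (vcons Nat 0 5 (vnil Nat)) (vcons Nat 0 5 (vnil Nat))
observation: the term is already in normal form.
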